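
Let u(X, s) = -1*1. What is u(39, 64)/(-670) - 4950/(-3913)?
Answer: 3320413/2621710 ≈ 1.2665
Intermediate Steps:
u(X, s) = -1
u(39, 64)/(-670) - 4950/(-3913) = -1/(-670) - 4950/(-3913) = -1*(-1/670) - 4950*(-1/3913) = 1/670 + 4950/3913 = 3320413/2621710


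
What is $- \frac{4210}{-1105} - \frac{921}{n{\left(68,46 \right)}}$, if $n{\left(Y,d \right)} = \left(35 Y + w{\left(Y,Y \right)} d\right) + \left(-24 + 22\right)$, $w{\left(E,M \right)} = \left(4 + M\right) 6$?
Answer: $\frac{18530959}{4917250} \approx 3.7686$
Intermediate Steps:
$w{\left(E,M \right)} = 24 + 6 M$
$n{\left(Y,d \right)} = -2 + 35 Y + d \left(24 + 6 Y\right)$ ($n{\left(Y,d \right)} = \left(35 Y + \left(24 + 6 Y\right) d\right) + \left(-24 + 22\right) = \left(35 Y + d \left(24 + 6 Y\right)\right) - 2 = -2 + 35 Y + d \left(24 + 6 Y\right)$)
$- \frac{4210}{-1105} - \frac{921}{n{\left(68,46 \right)}} = - \frac{4210}{-1105} - \frac{921}{-2 + 35 \cdot 68 + 6 \cdot 46 \left(4 + 68\right)} = \left(-4210\right) \left(- \frac{1}{1105}\right) - \frac{921}{-2 + 2380 + 6 \cdot 46 \cdot 72} = \frac{842}{221} - \frac{921}{-2 + 2380 + 19872} = \frac{842}{221} - \frac{921}{22250} = \frac{18530959}{4917250}$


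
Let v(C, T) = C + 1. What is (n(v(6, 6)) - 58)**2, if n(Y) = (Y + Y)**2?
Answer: 19044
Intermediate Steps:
v(C, T) = 1 + C
n(Y) = 4*Y**2 (n(Y) = (2*Y)**2 = 4*Y**2)
(n(v(6, 6)) - 58)**2 = (4*(1 + 6)**2 - 58)**2 = (4*7**2 - 58)**2 = (4*49 - 58)**2 = (196 - 58)**2 = 138**2 = 19044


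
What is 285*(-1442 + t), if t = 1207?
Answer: -66975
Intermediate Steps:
285*(-1442 + t) = 285*(-1442 + 1207) = 285*(-235) = -66975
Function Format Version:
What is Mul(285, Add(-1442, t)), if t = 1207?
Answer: -66975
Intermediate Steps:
Mul(285, Add(-1442, t)) = Mul(285, Add(-1442, 1207)) = Mul(285, -235) = -66975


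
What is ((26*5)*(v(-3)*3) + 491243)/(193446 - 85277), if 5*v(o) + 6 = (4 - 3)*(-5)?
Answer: 490385/108169 ≈ 4.5335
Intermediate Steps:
v(o) = -11/5 (v(o) = -6/5 + ((4 - 3)*(-5))/5 = -6/5 + (1*(-5))/5 = -6/5 + (⅕)*(-5) = -6/5 - 1 = -11/5)
((26*5)*(v(-3)*3) + 491243)/(193446 - 85277) = ((26*5)*(-11/5*3) + 491243)/(193446 - 85277) = (130*(-33/5) + 491243)/108169 = (-858 + 491243)*(1/108169) = 490385*(1/108169) = 490385/108169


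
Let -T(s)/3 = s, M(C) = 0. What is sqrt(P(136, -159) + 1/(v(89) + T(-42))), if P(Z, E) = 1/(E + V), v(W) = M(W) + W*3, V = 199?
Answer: sqrt(1701690)/7860 ≈ 0.16597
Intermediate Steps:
v(W) = 3*W (v(W) = 0 + W*3 = 0 + 3*W = 3*W)
P(Z, E) = 1/(199 + E) (P(Z, E) = 1/(E + 199) = 1/(199 + E))
T(s) = -3*s
sqrt(P(136, -159) + 1/(v(89) + T(-42))) = sqrt(1/(199 - 159) + 1/(3*89 - 3*(-42))) = sqrt(1/40 + 1/(267 + 126)) = sqrt(1/40 + 1/393) = sqrt(433/15720) = sqrt(1701690)/7860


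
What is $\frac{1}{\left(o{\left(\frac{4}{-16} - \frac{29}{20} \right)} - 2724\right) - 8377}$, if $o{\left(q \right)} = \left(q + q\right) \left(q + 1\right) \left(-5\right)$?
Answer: $- \frac{10}{111129} \approx -8.9986 \cdot 10^{-5}$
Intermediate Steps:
$o{\left(q \right)} = - 10 q \left(1 + q\right)$ ($o{\left(q \right)} = 2 q \left(1 + q\right) \left(-5\right) = - 10 q \left(1 + q\right)$)
$\frac{1}{\left(o{\left(\frac{4}{-16} - \frac{29}{20} \right)} - 2724\right) - 8377} = \frac{1}{\left(- 10 \left(\frac{4}{-16} - \frac{29}{20}\right) \left(1 + \left(\frac{4}{-16} - \frac{29}{20}\right)\right) - 2724\right) - 8377} = \frac{1}{\left(- 10 \left(4 \left(- \frac{1}{16}\right) - \frac{29}{20}\right) \left(1 + \left(4 \left(- \frac{1}{16}\right) - \frac{29}{20}\right)\right) - 2724\right) - 8377} = \frac{1}{\left(- 10 \left(- \frac{1}{4} - \frac{29}{20}\right) \left(1 - \frac{17}{10}\right) - 2724\right) - 8377} = \frac{1}{\left(\left(-10\right) \left(- \frac{17}{10}\right) \left(1 - \frac{17}{10}\right) - 2724\right) - 8377} = \frac{1}{\left(\left(-10\right) \left(- \frac{17}{10}\right) \left(- \frac{7}{10}\right) - 2724\right) - 8377} = \frac{1}{\left(- \frac{119}{10} - 2724\right) - 8377} = \frac{1}{- \frac{27359}{10} - 8377} = \frac{1}{- \frac{111129}{10}} = - \frac{10}{111129}$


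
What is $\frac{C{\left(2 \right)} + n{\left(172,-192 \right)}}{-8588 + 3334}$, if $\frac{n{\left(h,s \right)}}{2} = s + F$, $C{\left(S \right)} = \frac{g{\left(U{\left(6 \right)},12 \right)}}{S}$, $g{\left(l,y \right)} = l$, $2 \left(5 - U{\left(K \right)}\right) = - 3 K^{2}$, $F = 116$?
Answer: $\frac{245}{10508} \approx 0.023316$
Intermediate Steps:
$U{\left(K \right)} = 5 + \frac{3 K^{2}}{2}$ ($U{\left(K \right)} = 5 - \frac{\left(-3\right) K^{2}}{2} = 5 + \frac{3 K^{2}}{2}$)
$C{\left(S \right)} = \frac{59}{S}$ ($C{\left(S \right)} = \frac{5 + \frac{3 \cdot 6^{2}}{2}}{S} = \frac{5 + \frac{3}{2} \cdot 36}{S} = \frac{5 + 54}{S} = \frac{59}{S}$)
$n{\left(h,s \right)} = 232 + 2 s$ ($n{\left(h,s \right)} = 2 \left(s + 116\right) = 2 \left(116 + s\right) = 232 + 2 s$)
$\frac{C{\left(2 \right)} + n{\left(172,-192 \right)}}{-8588 + 3334} = \frac{\frac{59}{2} + \left(232 + 2 \left(-192\right)\right)}{-8588 + 3334} = \frac{59 \cdot \frac{1}{2} + \left(232 - 384\right)}{-5254} = \left(\frac{59}{2} - 152\right) \left(- \frac{1}{5254}\right) = \left(- \frac{245}{2}\right) \left(- \frac{1}{5254}\right) = \frac{245}{10508}$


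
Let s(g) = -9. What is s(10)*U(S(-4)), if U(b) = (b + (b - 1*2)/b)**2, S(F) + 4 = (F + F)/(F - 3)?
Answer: -59049/4900 ≈ -12.051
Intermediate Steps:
S(F) = -4 + 2*F/(-3 + F) (S(F) = -4 + (F + F)/(F - 3) = -4 + (2*F)/(-3 + F) = -4 + 2*F/(-3 + F))
U(b) = (b + (-2 + b)/b)**2 (U(b) = (b + (b - 2)/b)**2 = (b + (-2 + b)/b)**2)
s(10)*U(S(-4)) = -9*(-2 + 2*(6 - 1*(-4))/(-3 - 4) + (2*(6 - 1*(-4))/(-3 - 4))**2)**2/(2*(6 - 1*(-4))/(-3 - 4))**2 = -9*(-2 + 2*(6 + 4)/(-7) + (2*(6 + 4)/(-7))**2)**2/(2*(6 + 4)/(-7))**2 = -9*(-2 + 2*(-1/7)*10 + (2*(-1/7)*10)**2)**2/(2*(-1/7)*10)**2 = -9*(-2 - 20/7 + (-20/7)**2)**2/(-20/7)**2 = -441*(-2 - 20/7 + 400/49)**2/400 = -441*(162/49)**2/400 = -441*26244/(400*2401) = -9*6561/4900 = -59049/4900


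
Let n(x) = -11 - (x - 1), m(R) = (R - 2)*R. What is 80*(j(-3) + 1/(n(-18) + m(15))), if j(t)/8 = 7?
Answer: 909520/203 ≈ 4480.4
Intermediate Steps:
j(t) = 56 (j(t) = 8*7 = 56)
m(R) = R*(-2 + R) (m(R) = (-2 + R)*R = R*(-2 + R))
n(x) = -10 - x (n(x) = -11 - (-1 + x) = -11 + (1 - x) = -10 - x)
80*(j(-3) + 1/(n(-18) + m(15))) = 80*(56 + 1/((-10 - 1*(-18)) + 15*(-2 + 15))) = 80*(56 + 1/((-10 + 18) + 15*13)) = 80*(56 + 1/(8 + 195)) = 80*(56 + 1/203) = 80*(11369/203) = 909520/203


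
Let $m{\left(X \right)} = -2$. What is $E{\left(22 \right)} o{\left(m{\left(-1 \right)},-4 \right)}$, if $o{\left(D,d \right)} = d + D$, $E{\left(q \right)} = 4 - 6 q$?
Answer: $768$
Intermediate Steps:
$o{\left(D,d \right)} = D + d$
$E{\left(22 \right)} o{\left(m{\left(-1 \right)},-4 \right)} = \left(4 - 132\right) \left(-2 - 4\right) = \left(4 - 132\right) \left(-6\right) = \left(-128\right) \left(-6\right) = 768$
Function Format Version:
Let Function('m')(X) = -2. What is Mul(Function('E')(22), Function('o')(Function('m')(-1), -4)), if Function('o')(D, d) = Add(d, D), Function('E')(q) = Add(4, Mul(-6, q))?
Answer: 768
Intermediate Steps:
Function('o')(D, d) = Add(D, d)
Mul(Function('E')(22), Function('o')(Function('m')(-1), -4)) = Mul(Add(4, Mul(-6, 22)), Add(-2, -4)) = Mul(Add(4, -132), -6) = Mul(-128, -6) = 768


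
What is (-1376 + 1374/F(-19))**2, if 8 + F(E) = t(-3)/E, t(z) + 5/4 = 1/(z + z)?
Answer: 7838342487616/3265249 ≈ 2.4005e+6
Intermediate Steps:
t(z) = -5/4 + 1/(2*z) (t(z) = -5/4 + 1/(z + z) = -5/4 + 1/(2*z))
F(E) = -8 - 17/(12*E) (F(E) = -8 + ((1/4)*(2 - 5*(-3))/(-3))/E = -8 + ((1/4)*(-1/3)*(2 + 15))/E = -8 + ((1/4)*(-1/3)*17)/E = -8 - 17/(12*E))
(-1376 + 1374/F(-19))**2 = (-1376 + 1374/(-8 - 17/12/(-19)))**2 = (-1376 + 1374/(-8 - 17/12*(-1/19)))**2 = (-1376 + 1374/(-8 + 17/228))**2 = (-1376 + 1374/(-1807/228))**2 = (-1376 + 1374*(-228/1807))**2 = (-1376 - 313272/1807)**2 = (-2799704/1807)**2 = 7838342487616/3265249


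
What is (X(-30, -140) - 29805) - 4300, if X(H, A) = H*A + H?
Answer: -29935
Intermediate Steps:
X(H, A) = H + A*H (X(H, A) = A*H + H = H + A*H)
(X(-30, -140) - 29805) - 4300 = (-30*(1 - 140) - 29805) - 4300 = (-30*(-139) - 29805) - 4300 = (4170 - 29805) - 4300 = -25635 - 4300 = -29935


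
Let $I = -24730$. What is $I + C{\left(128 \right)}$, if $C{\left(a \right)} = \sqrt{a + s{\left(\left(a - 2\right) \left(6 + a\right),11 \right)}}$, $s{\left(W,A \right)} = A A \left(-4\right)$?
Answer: $-24730 + 2 i \sqrt{89} \approx -24730.0 + 18.868 i$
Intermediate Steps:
$s{\left(W,A \right)} = - 4 A^{2}$ ($s{\left(W,A \right)} = A \left(- 4 A\right) = - 4 A^{2}$)
$C{\left(a \right)} = \sqrt{-484 + a}$ ($C{\left(a \right)} = \sqrt{a - 4 \cdot 11^{2}} = \sqrt{a - 484} = \sqrt{-484 + a}$)
$I + C{\left(128 \right)} = -24730 + \sqrt{-484 + 128} = -24730 + \sqrt{-356} = -24730 + 2 i \sqrt{89}$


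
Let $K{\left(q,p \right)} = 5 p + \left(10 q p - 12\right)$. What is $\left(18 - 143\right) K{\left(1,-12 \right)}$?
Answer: $24000$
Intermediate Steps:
$K{\left(q,p \right)} = -12 + 5 p + 10 p q$ ($K{\left(q,p \right)} = 5 p + \left(10 p q - 12\right) = 5 p + \left(-12 + 10 p q\right) = -12 + 5 p + 10 p q$)
$\left(18 - 143\right) K{\left(1,-12 \right)} = \left(18 - 143\right) \left(-12 + 5 \left(-12\right) + 10 \left(-12\right) 1\right) = - 125 \left(-12 - 60 - 120\right) = \left(-125\right) \left(-192\right) = 24000$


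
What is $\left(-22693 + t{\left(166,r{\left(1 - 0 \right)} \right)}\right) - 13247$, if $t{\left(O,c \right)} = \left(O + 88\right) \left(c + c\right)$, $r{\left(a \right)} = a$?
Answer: $-35432$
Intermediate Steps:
$t{\left(O,c \right)} = 2 c \left(88 + O\right)$ ($t{\left(O,c \right)} = \left(88 + O\right) 2 c = 2 c \left(88 + O\right)$)
$\left(-22693 + t{\left(166,r{\left(1 - 0 \right)} \right)}\right) - 13247 = \left(-22693 + 2 \left(1 - 0\right) \left(88 + 166\right)\right) - 13247 = \left(-22693 + 2 \left(1 + 0\right) 254\right) - 13247 = \left(-22693 + 2 \cdot 1 \cdot 254\right) - 13247 = \left(-22693 + 508\right) - 13247 = -22185 - 13247 = -35432$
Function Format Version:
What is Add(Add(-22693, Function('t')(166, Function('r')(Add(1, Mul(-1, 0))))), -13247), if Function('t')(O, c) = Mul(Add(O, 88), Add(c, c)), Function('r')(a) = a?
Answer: -35432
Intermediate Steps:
Function('t')(O, c) = Mul(2, c, Add(88, O)) (Function('t')(O, c) = Mul(Add(88, O), Mul(2, c)) = Mul(2, c, Add(88, O)))
Add(Add(-22693, Function('t')(166, Function('r')(Add(1, Mul(-1, 0))))), -13247) = Add(Add(-22693, Mul(2, Add(1, Mul(-1, 0)), Add(88, 166))), -13247) = Add(Add(-22693, Mul(2, Add(1, 0), 254)), -13247) = Add(Add(-22693, Mul(2, 1, 254)), -13247) = Add(Add(-22693, 508), -13247) = Add(-22185, -13247) = -35432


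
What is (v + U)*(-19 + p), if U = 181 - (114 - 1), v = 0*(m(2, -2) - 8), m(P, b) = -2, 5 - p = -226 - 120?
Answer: 22576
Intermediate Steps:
p = 351 (p = 5 - (-226 - 120) = 5 - 1*(-346) = 5 + 346 = 351)
v = 0 (v = 0*(-2 - 8) = 0*(-10) = 0)
U = 68 (U = 181 - 1*113 = 181 - 113 = 68)
(v + U)*(-19 + p) = (0 + 68)*(-19 + 351) = 68*332 = 22576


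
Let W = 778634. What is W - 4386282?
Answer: -3607648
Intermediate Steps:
W - 4386282 = 778634 - 4386282 = -3607648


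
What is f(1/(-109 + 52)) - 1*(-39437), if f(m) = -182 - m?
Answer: 2237536/57 ≈ 39255.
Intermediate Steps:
f(1/(-109 + 52)) - 1*(-39437) = (-182 - 1/(-109 + 52)) - 1*(-39437) = (-182 - 1/(-57)) + 39437 = (-182 - 1*(-1/57)) + 39437 = (-182 + 1/57) + 39437 = -10373/57 + 39437 = 2237536/57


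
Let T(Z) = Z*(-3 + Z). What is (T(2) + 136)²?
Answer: 17956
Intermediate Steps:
(T(2) + 136)² = (2*(-3 + 2) + 136)² = (2*(-1) + 136)² = (-2 + 136)² = 134² = 17956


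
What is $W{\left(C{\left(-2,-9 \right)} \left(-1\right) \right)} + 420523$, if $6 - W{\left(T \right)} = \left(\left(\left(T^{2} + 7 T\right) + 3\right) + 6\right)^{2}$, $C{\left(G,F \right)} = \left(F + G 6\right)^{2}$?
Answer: $-36634687880$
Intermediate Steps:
$C{\left(G,F \right)} = \left(F + 6 G\right)^{2}$
$W{\left(T \right)} = 6 - \left(9 + T^{2} + 7 T\right)^{2}$ ($W{\left(T \right)} = 6 - \left(\left(\left(T^{2} + 7 T\right) + 3\right) + 6\right)^{2} = 6 - \left(\left(3 + T^{2} + 7 T\right) + 6\right)^{2} = 6 - \left(9 + T^{2} + 7 T\right)^{2}$)
$W{\left(C{\left(-2,-9 \right)} \left(-1\right) \right)} + 420523 = \left(6 - \left(9 + \left(\left(-9 + 6 \left(-2\right)\right)^{2} \left(-1\right)\right)^{2} + 7 \left(-9 + 6 \left(-2\right)\right)^{2} \left(-1\right)\right)^{2}\right) + 420523 = \left(6 - \left(9 + \left(\left(-9 - 12\right)^{2} \left(-1\right)\right)^{2} + 7 \left(-9 - 12\right)^{2} \left(-1\right)\right)^{2}\right) + 420523 = \left(6 - \left(9 + \left(\left(-21\right)^{2} \left(-1\right)\right)^{2} + 7 \left(-21\right)^{2} \left(-1\right)\right)^{2}\right) + 420523 = \left(6 - \left(9 + \left(441 \left(-1\right)\right)^{2} + 7 \cdot 441 \left(-1\right)\right)^{2}\right) + 420523 = \left(6 - \left(9 + \left(-441\right)^{2} + 7 \left(-441\right)\right)^{2}\right) + 420523 = \left(6 - \left(9 + 194481 - 3087\right)^{2}\right) + 420523 = \left(6 - 191403^{2}\right) + 420523 = \left(6 - 36635108409\right) + 420523 = -36635108403 + 420523 = -36634687880$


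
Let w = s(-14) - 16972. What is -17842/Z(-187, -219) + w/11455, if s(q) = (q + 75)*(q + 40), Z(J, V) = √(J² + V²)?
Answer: -15386/11455 - 8921*√82930/41465 ≈ -63.300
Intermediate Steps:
s(q) = (40 + q)*(75 + q) (s(q) = (75 + q)*(40 + q) = (40 + q)*(75 + q))
w = -15386 (w = (3000 + (-14)² + 115*(-14)) - 16972 = (3000 + 196 - 1610) - 16972 = 1586 - 16972 = -15386)
-17842/Z(-187, -219) + w/11455 = -17842/√((-187)² + (-219)²) - 15386/11455 = -17842/√(34969 + 47961) - 15386*1/11455 = -17842*√82930/82930 - 15386/11455 = -8921*√82930/41465 - 15386/11455 = -15386/11455 - 8921*√82930/41465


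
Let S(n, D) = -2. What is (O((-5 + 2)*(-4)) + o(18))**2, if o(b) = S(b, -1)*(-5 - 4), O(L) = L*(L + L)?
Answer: 93636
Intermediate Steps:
O(L) = 2*L**2 (O(L) = L*(2*L) = 2*L**2)
o(b) = 18 (o(b) = -2*(-5 - 4) = -2*(-9) = 18)
(O((-5 + 2)*(-4)) + o(18))**2 = (2*((-5 + 2)*(-4))**2 + 18)**2 = (2*(-3*(-4))**2 + 18)**2 = (2*12**2 + 18)**2 = (2*144 + 18)**2 = (288 + 18)**2 = 306**2 = 93636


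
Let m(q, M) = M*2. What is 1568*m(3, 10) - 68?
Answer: 31292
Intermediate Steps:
m(q, M) = 2*M
1568*m(3, 10) - 68 = 1568*(2*10) - 68 = 1568*20 - 68 = 31360 - 68 = 31292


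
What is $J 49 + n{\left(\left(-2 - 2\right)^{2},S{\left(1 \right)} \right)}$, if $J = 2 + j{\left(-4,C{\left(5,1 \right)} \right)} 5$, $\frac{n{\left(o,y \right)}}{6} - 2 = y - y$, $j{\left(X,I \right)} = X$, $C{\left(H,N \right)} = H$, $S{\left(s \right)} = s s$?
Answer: $-870$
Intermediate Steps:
$S{\left(s \right)} = s^{2}$
$n{\left(o,y \right)} = 12$ ($n{\left(o,y \right)} = 12 + 6 \left(y - y\right) = 12 + 6 \cdot 0 = 12 + 0 = 12$)
$J = -18$ ($J = 2 - 20 = -18$)
$J 49 + n{\left(\left(-2 - 2\right)^{2},S{\left(1 \right)} \right)} = \left(-18\right) 49 + 12 = -882 + 12 = -870$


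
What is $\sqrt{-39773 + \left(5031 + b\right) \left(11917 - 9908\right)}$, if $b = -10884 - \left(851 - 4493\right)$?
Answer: $2 i \sqrt{1120418} \approx 2117.0 i$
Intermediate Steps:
$b = -7242$ ($b = -10884 - -3642 = -10884 + 3642 = -7242$)
$\sqrt{-39773 + \left(5031 + b\right) \left(11917 - 9908\right)} = \sqrt{-39773 + \left(5031 - 7242\right) \left(11917 - 9908\right)} = \sqrt{-39773 - 4441899} = \sqrt{-4481672} = 2 i \sqrt{1120418}$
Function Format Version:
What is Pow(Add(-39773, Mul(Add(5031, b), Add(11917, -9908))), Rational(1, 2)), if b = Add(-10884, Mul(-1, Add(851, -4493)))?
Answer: Mul(2, I, Pow(1120418, Rational(1, 2))) ≈ Mul(2117.0, I)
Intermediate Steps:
b = -7242 (b = Add(-10884, Mul(-1, -3642)) = Add(-10884, 3642) = -7242)
Pow(Add(-39773, Mul(Add(5031, b), Add(11917, -9908))), Rational(1, 2)) = Pow(Add(-39773, Mul(Add(5031, -7242), Add(11917, -9908))), Rational(1, 2)) = Pow(Add(-39773, Mul(-2211, 2009)), Rational(1, 2)) = Pow(Add(-39773, -4441899), Rational(1, 2)) = Pow(-4481672, Rational(1, 2)) = Mul(2, I, Pow(1120418, Rational(1, 2)))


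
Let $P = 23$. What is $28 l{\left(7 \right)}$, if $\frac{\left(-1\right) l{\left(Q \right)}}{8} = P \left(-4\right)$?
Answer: $20608$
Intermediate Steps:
$l{\left(Q \right)} = 736$ ($l{\left(Q \right)} = - 8 \cdot 23 \left(-4\right) = \left(-8\right) \left(-92\right) = 736$)
$28 l{\left(7 \right)} = 28 \cdot 736 = 20608$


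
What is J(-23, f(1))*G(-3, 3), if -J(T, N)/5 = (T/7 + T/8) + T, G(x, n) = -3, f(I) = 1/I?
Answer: -24495/56 ≈ -437.41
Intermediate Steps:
J(T, N) = -355*T/56 (J(T, N) = -5*((T/7 + T/8) + T) = -5*(15*T/56 + T) = -355*T/56)
J(-23, f(1))*G(-3, 3) = -355/56*(-23)*(-3) = (8165/56)*(-3) = -24495/56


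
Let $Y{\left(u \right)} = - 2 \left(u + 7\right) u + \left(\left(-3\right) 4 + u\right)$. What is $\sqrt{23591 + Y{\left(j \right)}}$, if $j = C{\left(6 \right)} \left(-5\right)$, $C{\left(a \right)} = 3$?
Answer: $14 \sqrt{119} \approx 152.72$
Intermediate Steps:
$j = -15$ ($j = 3 \left(-5\right) = -15$)
$Y{\left(u \right)} = -12 + u + u \left(-14 - 2 u\right)$ ($Y{\left(u \right)} = - 2 \left(7 + u\right) u + \left(-12 + u\right) = \left(-14 - 2 u\right) u + \left(-12 + u\right) = u \left(-14 - 2 u\right) + \left(-12 + u\right) = -12 + u + u \left(-14 - 2 u\right)$)
$\sqrt{23591 + Y{\left(j \right)}} = \sqrt{23591 - \left(-183 + 450\right)} = \sqrt{23591 - 267} = \sqrt{23324} = 14 \sqrt{119}$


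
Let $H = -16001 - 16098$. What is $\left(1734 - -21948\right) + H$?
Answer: $-8417$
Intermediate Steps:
$H = -32099$
$\left(1734 - -21948\right) + H = \left(1734 - -21948\right) - 32099 = \left(1734 + 21948\right) - 32099 = 23682 - 32099 = -8417$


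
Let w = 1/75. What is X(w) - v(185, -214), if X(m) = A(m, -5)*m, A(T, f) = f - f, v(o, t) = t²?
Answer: -45796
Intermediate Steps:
A(T, f) = 0
w = 1/75 ≈ 0.013333
X(m) = 0 (X(m) = 0*m = 0)
X(w) - v(185, -214) = 0 - 1*(-214)² = 0 - 1*45796 = 0 - 45796 = -45796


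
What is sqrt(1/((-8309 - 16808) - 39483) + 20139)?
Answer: sqrt(840432691754)/6460 ≈ 141.91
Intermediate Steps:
sqrt(1/((-8309 - 16808) - 39483) + 20139) = sqrt(1/(-25117 - 39483) + 20139) = sqrt(1/(-64600) + 20139) = sqrt(-1/64600 + 20139) = sqrt(1300979399/64600) = sqrt(840432691754)/6460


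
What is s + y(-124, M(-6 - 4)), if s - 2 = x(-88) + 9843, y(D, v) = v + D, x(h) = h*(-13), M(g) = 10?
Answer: 10875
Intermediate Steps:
x(h) = -13*h
y(D, v) = D + v
s = 10989 (s = 2 + (-13*(-88) + 9843) = 2 + (1144 + 9843) = 2 + 10987 = 10989)
s + y(-124, M(-6 - 4)) = 10989 + (-124 + 10) = 10989 - 114 = 10875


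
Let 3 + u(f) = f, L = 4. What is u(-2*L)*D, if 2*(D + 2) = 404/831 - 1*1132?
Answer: 5189866/831 ≈ 6245.3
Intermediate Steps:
u(f) = -3 + f
D = -471806/831 (D = -2 + (404/831 - 1*1132)/2 = -2 + (404*(1/831) - 1132)/2 = -2 + (404/831 - 1132)/2 = -2 + (½)*(-940288/831) = -2 - 470144/831 = -471806/831 ≈ -567.76)
u(-2*L)*D = (-3 - 2*4)*(-471806/831) = (-3 - 8)*(-471806/831) = -11*(-471806/831) = 5189866/831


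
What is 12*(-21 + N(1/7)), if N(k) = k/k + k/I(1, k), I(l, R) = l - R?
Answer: -238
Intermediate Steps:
N(k) = 1 + k/(1 - k) (N(k) = k/k + k/(1 - k) = 1 + k/(1 - k))
12*(-21 + N(1/7)) = 12*(-21 - 1/(-1 + 1/7)) = 12*(-21 - 1/(-1 + ⅐)) = 12*(-21 - 1/(-6/7)) = 12*(-21 - 1*(-7/6)) = 12*(-21 + 7/6) = 12*(-119/6) = -238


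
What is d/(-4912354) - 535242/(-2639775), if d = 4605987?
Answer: -3176490384419/4322503093450 ≈ -0.73487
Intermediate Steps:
d/(-4912354) - 535242/(-2639775) = 4605987/(-4912354) - 535242/(-2639775) = 4605987*(-1/4912354) - 535242*(-1/2639775) = -4605987/4912354 + 178414/879925 = -3176490384419/4322503093450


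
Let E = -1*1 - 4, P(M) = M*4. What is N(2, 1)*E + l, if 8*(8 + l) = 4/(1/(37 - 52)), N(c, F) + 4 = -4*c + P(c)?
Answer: 9/2 ≈ 4.5000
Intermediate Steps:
P(M) = 4*M
N(c, F) = -4 (N(c, F) = -4 + (-4*c + 4*c) = -4 + 0 = -4)
E = -5 (E = -1 - 4 = -5)
l = -31/2 (l = -8 + (4/(1/(37 - 52)))/8 = -8 + (4/(1/(-15)))/8 = -8 + (4/(-1/15))/8 = -8 + (4*(-15))/8 = -8 + (1/8)*(-60) = -8 - 15/2 = -31/2 ≈ -15.500)
N(2, 1)*E + l = -4*(-5) - 31/2 = 20 - 31/2 = 9/2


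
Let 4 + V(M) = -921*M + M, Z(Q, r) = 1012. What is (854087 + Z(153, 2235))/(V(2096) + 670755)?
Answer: -855099/1257569 ≈ -0.67996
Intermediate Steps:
V(M) = -4 - 920*M (V(M) = -4 + (-921*M + M) = -4 - 920*M)
(854087 + Z(153, 2235))/(V(2096) + 670755) = (854087 + 1012)/((-4 - 920*2096) + 670755) = 855099/((-4 - 1928320) + 670755) = 855099/(-1928324 + 670755) = 855099/(-1257569) = 855099*(-1/1257569) = -855099/1257569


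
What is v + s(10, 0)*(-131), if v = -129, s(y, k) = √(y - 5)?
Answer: -129 - 131*√5 ≈ -421.92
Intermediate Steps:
s(y, k) = √(-5 + y)
v + s(10, 0)*(-131) = -129 + √(-5 + 10)*(-131) = -129 + √5*(-131) = -129 - 131*√5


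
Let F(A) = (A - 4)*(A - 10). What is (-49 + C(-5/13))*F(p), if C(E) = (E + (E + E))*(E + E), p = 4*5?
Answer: -1300960/169 ≈ -7698.0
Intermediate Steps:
p = 20
F(A) = (-10 + A)*(-4 + A) (F(A) = (-4 + A)*(-10 + A) = (-10 + A)*(-4 + A))
C(E) = 6*E² (C(E) = (E + 2*E)*(2*E) = (3*E)*(2*E) = 6*E²)
(-49 + C(-5/13))*F(p) = (-49 + 6*(-5/13)²)*(40 + 20² - 14*20) = (-49 + 6*(-5*1/13)²)*(40 + 400 - 280) = (-49 + 6*(-5/13)²)*160 = (-49 + 6*(25/169))*160 = (-49 + 150/169)*160 = -8131/169*160 = -1300960/169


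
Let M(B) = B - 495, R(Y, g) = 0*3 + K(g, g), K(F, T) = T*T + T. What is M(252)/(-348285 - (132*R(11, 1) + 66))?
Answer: 27/38735 ≈ 0.00069704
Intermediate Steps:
K(F, T) = T + T² (K(F, T) = T² + T = T + T²)
R(Y, g) = g*(1 + g) (R(Y, g) = 0*3 + g*(1 + g) = 0 + g*(1 + g) = g*(1 + g))
M(B) = -495 + B
M(252)/(-348285 - (132*R(11, 1) + 66)) = (-495 + 252)/(-348285 - (132*(1*(1 + 1)) + 66)) = -243/(-348285 - (132*(1*2) + 66)) = -243/(-348285 - (132*2 + 66)) = -243/(-348285 - (264 + 66)) = -243/(-348285 - 1*330) = -243/(-348285 - 330) = -243/(-348615) = -243*(-1/348615) = 27/38735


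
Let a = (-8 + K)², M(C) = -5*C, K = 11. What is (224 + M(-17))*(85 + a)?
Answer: 29046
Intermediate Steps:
a = 9 (a = (-8 + 11)² = 3² = 9)
(224 + M(-17))*(85 + a) = (224 - 5*(-17))*(85 + 9) = (224 + 85)*94 = 309*94 = 29046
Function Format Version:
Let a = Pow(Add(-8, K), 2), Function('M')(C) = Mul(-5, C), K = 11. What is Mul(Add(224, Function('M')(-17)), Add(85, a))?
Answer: 29046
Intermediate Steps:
a = 9 (a = Pow(Add(-8, 11), 2) = Pow(3, 2) = 9)
Mul(Add(224, Function('M')(-17)), Add(85, a)) = Mul(Add(224, Mul(-5, -17)), Add(85, 9)) = Mul(Add(224, 85), 94) = Mul(309, 94) = 29046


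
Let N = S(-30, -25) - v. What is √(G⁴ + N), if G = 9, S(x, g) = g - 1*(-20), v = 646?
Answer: √5910 ≈ 76.876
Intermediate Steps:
S(x, g) = 20 + g (S(x, g) = g + 20 = 20 + g)
N = -651 (N = (20 - 25) - 1*646 = -5 - 646 = -651)
√(G⁴ + N) = √(9⁴ - 651) = √(6561 - 651) = √5910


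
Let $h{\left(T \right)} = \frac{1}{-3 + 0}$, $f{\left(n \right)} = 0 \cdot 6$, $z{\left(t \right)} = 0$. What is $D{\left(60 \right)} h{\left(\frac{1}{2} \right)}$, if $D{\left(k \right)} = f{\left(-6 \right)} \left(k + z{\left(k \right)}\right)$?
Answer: $0$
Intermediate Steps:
$f{\left(n \right)} = 0$
$h{\left(T \right)} = - \frac{1}{3}$ ($h{\left(T \right)} = \frac{1}{-3} = - \frac{1}{3}$)
$D{\left(k \right)} = 0$ ($D{\left(k \right)} = 0 \left(k + 0\right) = 0 k = 0$)
$D{\left(60 \right)} h{\left(\frac{1}{2} \right)} = 0 \left(- \frac{1}{3}\right) = 0$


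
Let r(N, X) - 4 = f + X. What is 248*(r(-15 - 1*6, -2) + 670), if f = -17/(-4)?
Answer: 167710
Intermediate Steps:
f = 17/4 (f = -17*(-1/4) = 17/4 ≈ 4.2500)
r(N, X) = 33/4 + X (r(N, X) = 4 + (17/4 + X) = 33/4 + X)
248*(r(-15 - 1*6, -2) + 670) = 248*((33/4 - 2) + 670) = 248*(25/4 + 670) = 248*(2705/4) = 167710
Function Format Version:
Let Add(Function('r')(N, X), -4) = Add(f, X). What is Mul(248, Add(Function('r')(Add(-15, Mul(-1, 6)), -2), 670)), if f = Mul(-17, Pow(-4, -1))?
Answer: 167710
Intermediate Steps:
f = Rational(17, 4) (f = Mul(-17, Rational(-1, 4)) = Rational(17, 4) ≈ 4.2500)
Function('r')(N, X) = Add(Rational(33, 4), X) (Function('r')(N, X) = Add(4, Add(Rational(17, 4), X)) = Add(Rational(33, 4), X))
Mul(248, Add(Function('r')(Add(-15, Mul(-1, 6)), -2), 670)) = Mul(248, Add(Add(Rational(33, 4), -2), 670)) = Mul(248, Add(Rational(25, 4), 670)) = Mul(248, Rational(2705, 4)) = 167710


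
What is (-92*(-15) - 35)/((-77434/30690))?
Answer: -20639025/38717 ≈ -533.07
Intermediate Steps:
(-92*(-15) - 35)/((-77434/30690)) = (1380 - 35)/((-77434*1/30690)) = 1345/(-38717/15345) = 1345*(-15345/38717) = -20639025/38717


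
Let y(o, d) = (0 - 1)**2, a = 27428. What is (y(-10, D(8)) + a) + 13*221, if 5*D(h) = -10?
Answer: 30302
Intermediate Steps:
D(h) = -2 (D(h) = (1/5)*(-10) = -2)
y(o, d) = 1 (y(o, d) = (-1)**2 = 1)
(y(-10, D(8)) + a) + 13*221 = (1 + 27428) + 13*221 = 27429 + 2873 = 30302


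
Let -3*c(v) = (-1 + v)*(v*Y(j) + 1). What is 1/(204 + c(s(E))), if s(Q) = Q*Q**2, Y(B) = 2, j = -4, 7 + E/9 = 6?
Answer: -3/1062998 ≈ -2.8222e-6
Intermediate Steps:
E = -9 (E = -63 + 9*6 = -63 + 54 = -9)
s(Q) = Q**3
c(v) = -(1 + 2*v)*(-1 + v)/3 (c(v) = -(-1 + v)*(v*2 + 1)/3 = -(-1 + v)*(2*v + 1)/3 = -(-1 + v)*(1 + 2*v)/3 = -(1 + 2*v)*(-1 + v)/3)
1/(204 + c(s(E))) = 1/(204 + (1/3 - 2*((-9)**3)**2/3 + (1/3)*(-9)**3)) = 1/(204 + (1/3 - 2/3*(-729)**2 + (1/3)*(-729))) = 1/(204 + (1/3 - 2/3*531441 - 243)) = 1/(204 + (1/3 - 354294 - 243)) = 1/(204 - 1063610/3) = 1/(-1062998/3) = -3/1062998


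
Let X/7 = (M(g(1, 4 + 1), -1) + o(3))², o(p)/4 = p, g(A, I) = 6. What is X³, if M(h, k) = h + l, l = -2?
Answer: 5754585088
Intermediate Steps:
o(p) = 4*p
M(h, k) = -2 + h (M(h, k) = h - 2 = -2 + h)
X = 1792 (X = 7*((-2 + 6) + 4*3)² = 7*(4 + 12)² = 7*16² = 7*256 = 1792)
X³ = 1792³ = 5754585088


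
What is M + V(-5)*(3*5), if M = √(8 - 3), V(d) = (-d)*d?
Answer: -375 + √5 ≈ -372.76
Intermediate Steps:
V(d) = -d²
M = √5 ≈ 2.2361
M + V(-5)*(3*5) = √5 + (-1*(-5)²)*(3*5) = √5 - 1*25*15 = √5 - 25*15 = √5 - 375 = -375 + √5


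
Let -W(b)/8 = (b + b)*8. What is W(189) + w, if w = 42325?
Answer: 18133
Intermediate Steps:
W(b) = -128*b (W(b) = -8*(b + b)*8 = -8*2*b*8 = -128*b)
W(189) + w = -128*189 + 42325 = -24192 + 42325 = 18133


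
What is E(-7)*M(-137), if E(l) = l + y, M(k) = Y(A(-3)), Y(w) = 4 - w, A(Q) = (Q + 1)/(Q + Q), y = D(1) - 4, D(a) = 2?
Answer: -33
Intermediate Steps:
y = -2 (y = 2 - 4 = -2)
A(Q) = (1 + Q)/(2*Q) (A(Q) = (1 + Q)/((2*Q)) = (1 + Q)*(1/(2*Q)) = (1 + Q)/(2*Q))
M(k) = 11/3 (M(k) = 4 - (1 - 3)/(2*(-3)) = 4 - (-1)*(-2)/(2*3) = 4 - 1*⅓ = 4 - ⅓ = 11/3)
E(l) = -2 + l (E(l) = l - 2 = -2 + l)
E(-7)*M(-137) = (-2 - 7)*(11/3) = -9*11/3 = -33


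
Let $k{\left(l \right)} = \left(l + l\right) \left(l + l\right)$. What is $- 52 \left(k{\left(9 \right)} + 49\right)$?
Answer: $-19396$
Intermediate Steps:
$k{\left(l \right)} = 4 l^{2}$ ($k{\left(l \right)} = 2 l 2 l = 4 l^{2}$)
$- 52 \left(k{\left(9 \right)} + 49\right) = - 52 \left(4 \cdot 9^{2} + 49\right) = - 52 \left(4 \cdot 81 + 49\right) = - 52 \left(324 + 49\right) = \left(-52\right) 373 = -19396$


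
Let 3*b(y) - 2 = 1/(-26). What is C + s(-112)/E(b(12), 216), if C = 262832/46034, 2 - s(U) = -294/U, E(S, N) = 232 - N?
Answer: 16706163/2946176 ≈ 5.6705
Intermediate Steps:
b(y) = 17/26 (b(y) = 2/3 + (1/3)/(-26) = 2/3 + (1/3)*(-1/26) = 2/3 - 1/78 = 17/26)
s(U) = 2 + 294/U (s(U) = 2 - (-294)/U = 2 + 294/U)
C = 131416/23017 (C = 262832*(1/46034) = 131416/23017 ≈ 5.7095)
C + s(-112)/E(b(12), 216) = 131416/23017 + (2 + 294/(-112))/(232 - 1*216) = 131416/23017 + (2 + 294*(-1/112))/(232 - 216) = 131416/23017 + (2 - 21/8)/16 = 131416/23017 - 5/8*1/16 = 131416/23017 - 5/128 = 16706163/2946176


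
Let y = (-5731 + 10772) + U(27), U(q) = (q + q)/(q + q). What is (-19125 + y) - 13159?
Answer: -27242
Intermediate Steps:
U(q) = 1 (U(q) = (2*q)/((2*q)) = (2*q)*(1/(2*q)) = 1)
y = 5042 (y = (-5731 + 10772) + 1 = 5041 + 1 = 5042)
(-19125 + y) - 13159 = (-19125 + 5042) - 13159 = -14083 - 13159 = -27242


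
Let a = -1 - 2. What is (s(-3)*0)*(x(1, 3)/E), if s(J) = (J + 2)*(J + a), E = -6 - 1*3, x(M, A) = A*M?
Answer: 0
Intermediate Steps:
a = -3
E = -9 (E = -6 - 3 = -9)
s(J) = (-3 + J)*(2 + J) (s(J) = (J + 2)*(J - 3) = (2 + J)*(-3 + J) = (-3 + J)*(2 + J))
(s(-3)*0)*(x(1, 3)/E) = ((-6 + (-3)² - 1*(-3))*0)*((3*1)/(-9)) = ((-6 + 9 + 3)*0)*(3*(-⅑)) = (6*0)*(-⅓) = 0*(-⅓) = 0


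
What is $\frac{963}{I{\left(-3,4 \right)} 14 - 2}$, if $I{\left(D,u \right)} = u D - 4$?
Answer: $- \frac{963}{226} \approx -4.2611$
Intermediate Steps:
$I{\left(D,u \right)} = -4 + D u$ ($I{\left(D,u \right)} = D u - 4 = -4 + D u$)
$\frac{963}{I{\left(-3,4 \right)} 14 - 2} = \frac{963}{\left(-4 - 12\right) 14 - 2} = \frac{963}{\left(-16\right) 14 - 2} = \frac{963}{-224 - 2} = \frac{963}{-226} = 963 \left(- \frac{1}{226}\right) = - \frac{963}{226}$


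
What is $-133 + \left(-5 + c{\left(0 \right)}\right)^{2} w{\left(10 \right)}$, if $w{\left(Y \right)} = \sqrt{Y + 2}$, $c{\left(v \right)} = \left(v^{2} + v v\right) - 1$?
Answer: $-133 + 72 \sqrt{3} \approx -8.2923$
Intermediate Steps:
$c{\left(v \right)} = -1 + 2 v^{2}$ ($c{\left(v \right)} = \left(v^{2} + v^{2}\right) - 1 = 2 v^{2} - 1 = -1 + 2 v^{2}$)
$w{\left(Y \right)} = \sqrt{2 + Y}$
$-133 + \left(-5 + c{\left(0 \right)}\right)^{2} w{\left(10 \right)} = -133 + \left(-5 - \left(1 - 2 \cdot 0^{2}\right)\right)^{2} \sqrt{2 + 10} = -133 + \left(-5 + \left(-1 + 2 \cdot 0\right)\right)^{2} \sqrt{12} = -133 + \left(-5 + \left(-1 + 0\right)\right)^{2} \cdot 2 \sqrt{3} = -133 + \left(-5 - 1\right)^{2} \cdot 2 \sqrt{3} = -133 + \left(-6\right)^{2} \cdot 2 \sqrt{3} = -133 + 36 \cdot 2 \sqrt{3} = -133 + 72 \sqrt{3}$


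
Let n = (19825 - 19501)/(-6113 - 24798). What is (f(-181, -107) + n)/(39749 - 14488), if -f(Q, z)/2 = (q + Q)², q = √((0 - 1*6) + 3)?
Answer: -2025165400/780842771 + 724*I*√3/25261 ≈ -2.5936 + 0.049642*I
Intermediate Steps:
n = -324/30911 (n = 324/(-30911) = 324*(-1/30911) = -324/30911 ≈ -0.010482)
q = I*√3 (q = √((0 - 6) + 3) = √(-6 + 3) = √(-3) = I*√3 ≈ 1.732*I)
f(Q, z) = -2*(Q + I*√3)² (f(Q, z) = -2*(I*√3 + Q)² = -2*(Q + I*√3)²)
(f(-181, -107) + n)/(39749 - 14488) = (-2*(-181 + I*√3)² - 324/30911)/(39749 - 14488) = (-324/30911 - 2*(-181 + I*√3)²)/25261 = (-324/30911 - 2*(-181 + I*√3)²)*(1/25261) = -324/780842771 - 2*(-181 + I*√3)²/25261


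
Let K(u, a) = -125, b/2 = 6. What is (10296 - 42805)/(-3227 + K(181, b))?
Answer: 32509/3352 ≈ 9.6984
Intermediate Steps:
b = 12 (b = 2*6 = 12)
(10296 - 42805)/(-3227 + K(181, b)) = (10296 - 42805)/(-3227 - 125) = -32509/(-3352) = -32509*(-1/3352) = 32509/3352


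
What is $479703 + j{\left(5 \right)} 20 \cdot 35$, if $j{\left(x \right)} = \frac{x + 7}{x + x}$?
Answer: $480543$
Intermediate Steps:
$j{\left(x \right)} = \frac{7 + x}{2 x}$
$479703 + j{\left(5 \right)} 20 \cdot 35 = 479703 + \frac{7 + 5}{2 \cdot 5} \cdot 20 \cdot 35 = 479703 + \frac{1}{2} \cdot \frac{1}{5} \cdot 12 \cdot 20 \cdot 35 = 479703 + \frac{6}{5} \cdot 20 \cdot 35 = 479703 + 24 \cdot 35 = 479703 + 840 = 480543$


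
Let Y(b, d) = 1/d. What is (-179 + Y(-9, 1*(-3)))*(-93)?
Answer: 16678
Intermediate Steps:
(-179 + Y(-9, 1*(-3)))*(-93) = (-179 + 1/(1*(-3)))*(-93) = (-179 + 1/(-3))*(-93) = (-179 - ⅓)*(-93) = -538/3*(-93) = 16678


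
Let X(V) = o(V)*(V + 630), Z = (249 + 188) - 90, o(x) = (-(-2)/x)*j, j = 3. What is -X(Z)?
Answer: -5862/347 ≈ -16.893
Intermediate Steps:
o(x) = 6/x (o(x) = -(-2)/x*3 = (2/x)*3 = 6/x)
Z = 347 (Z = 437 - 90 = 347)
X(V) = 6*(630 + V)/V (X(V) = (6/V)*(V + 630) = (6/V)*(630 + V) = 6*(630 + V)/V)
-X(Z) = -(6 + 3780/347) = -1*5862/347 = -5862/347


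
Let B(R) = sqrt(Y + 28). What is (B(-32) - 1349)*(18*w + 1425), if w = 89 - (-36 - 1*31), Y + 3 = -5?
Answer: -5710317 + 8466*sqrt(5) ≈ -5.6914e+6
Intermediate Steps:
Y = -8 (Y = -3 - 5 = -8)
w = 156 (w = 89 - (-36 - 31) = 89 - 1*(-67) = 89 + 67 = 156)
B(R) = 2*sqrt(5) (B(R) = sqrt(-8 + 28) = sqrt(20) = 2*sqrt(5))
(B(-32) - 1349)*(18*w + 1425) = (2*sqrt(5) - 1349)*(18*156 + 1425) = (-1349 + 2*sqrt(5))*(2808 + 1425) = (-1349 + 2*sqrt(5))*4233 = -5710317 + 8466*sqrt(5)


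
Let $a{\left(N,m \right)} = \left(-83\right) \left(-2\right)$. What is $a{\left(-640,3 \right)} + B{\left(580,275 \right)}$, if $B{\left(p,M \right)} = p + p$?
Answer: $1326$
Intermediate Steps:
$B{\left(p,M \right)} = 2 p$
$a{\left(N,m \right)} = 166$
$a{\left(-640,3 \right)} + B{\left(580,275 \right)} = 166 + 2 \cdot 580 = 166 + 1160 = 1326$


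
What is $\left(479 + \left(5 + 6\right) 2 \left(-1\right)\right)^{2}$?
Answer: $208849$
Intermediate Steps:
$\left(479 + \left(5 + 6\right) 2 \left(-1\right)\right)^{2} = \left(479 + 11 \cdot 2 \left(-1\right)\right)^{2} = \left(479 + 22 \left(-1\right)\right)^{2} = \left(479 - 22\right)^{2} = 457^{2} = 208849$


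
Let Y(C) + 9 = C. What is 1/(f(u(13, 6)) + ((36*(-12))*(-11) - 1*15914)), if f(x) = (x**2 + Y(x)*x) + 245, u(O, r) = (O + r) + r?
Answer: -1/9892 ≈ -0.00010109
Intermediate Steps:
Y(C) = -9 + C
u(O, r) = O + 2*r
f(x) = 245 + x**2 + x*(-9 + x) (f(x) = (x**2 + (-9 + x)*x) + 245 = (x**2 + x*(-9 + x)) + 245 = 245 + x**2 + x*(-9 + x))
1/(f(u(13, 6)) + ((36*(-12))*(-11) - 1*15914)) = 1/((245 + (13 + 2*6)**2 + (13 + 2*6)*(-9 + (13 + 2*6))) + ((36*(-12))*(-11) - 1*15914)) = 1/((245 + (13 + 12)**2 + (13 + 12)*(-9 + (13 + 12))) + (-432*(-11) - 15914)) = 1/((245 + 25**2 + 25*(-9 + 25)) + (4752 - 15914)) = 1/((245 + 625 + 25*16) - 11162) = 1/((245 + 625 + 400) - 11162) = 1/(1270 - 11162) = 1/(-9892) = -1/9892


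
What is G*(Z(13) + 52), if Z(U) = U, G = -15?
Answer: -975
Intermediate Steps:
G*(Z(13) + 52) = -15*(13 + 52) = -15*65 = -975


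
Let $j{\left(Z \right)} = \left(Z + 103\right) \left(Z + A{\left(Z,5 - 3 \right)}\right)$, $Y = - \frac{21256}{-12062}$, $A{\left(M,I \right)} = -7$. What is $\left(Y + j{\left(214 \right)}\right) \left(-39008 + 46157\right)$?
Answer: $\frac{2829279782733}{6031} \approx 4.6912 \cdot 10^{8}$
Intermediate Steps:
$Y = \frac{10628}{6031}$ ($Y = \left(-21256\right) \left(- \frac{1}{12062}\right) = \frac{10628}{6031} \approx 1.7622$)
$j{\left(Z \right)} = \left(-7 + Z\right) \left(103 + Z\right)$ ($j{\left(Z \right)} = \left(Z + 103\right) \left(Z - 7\right) = \left(103 + Z\right) \left(-7 + Z\right) = \left(-7 + Z\right) \left(103 + Z\right)$)
$\left(Y + j{\left(214 \right)}\right) \left(-39008 + 46157\right) = \left(\frac{10628}{6031} + \left(-721 + 214^{2} + 96 \cdot 214\right)\right) \left(-39008 + 46157\right) = \left(\frac{10628}{6031} + \left(-721 + 45796 + 20544\right)\right) 7149 = \left(\frac{10628}{6031} + 65619\right) 7149 = \frac{395758817}{6031} \cdot 7149 = \frac{2829279782733}{6031}$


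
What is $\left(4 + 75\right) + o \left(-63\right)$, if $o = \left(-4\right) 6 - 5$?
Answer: $1906$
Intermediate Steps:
$o = -29$ ($o = -24 - 5 = -29$)
$\left(4 + 75\right) + o \left(-63\right) = \left(4 + 75\right) - -1827 = 79 + 1827 = 1906$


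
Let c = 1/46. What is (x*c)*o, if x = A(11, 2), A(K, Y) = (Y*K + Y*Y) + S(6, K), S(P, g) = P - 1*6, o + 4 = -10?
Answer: -182/23 ≈ -7.9130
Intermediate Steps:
o = -14 (o = -4 - 10 = -14)
S(P, g) = -6 + P (S(P, g) = P - 6 = -6 + P)
c = 1/46 ≈ 0.021739
A(K, Y) = Y**2 + K*Y (A(K, Y) = (Y*K + Y*Y) + (-6 + 6) = (K*Y + Y**2) + 0 = (Y**2 + K*Y) + 0 = Y**2 + K*Y)
x = 26 (x = 2*(11 + 2) = 2*13 = 26)
(x*c)*o = (26*(1/46))*(-14) = (13/23)*(-14) = -182/23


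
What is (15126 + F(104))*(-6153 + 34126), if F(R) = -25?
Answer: 422420273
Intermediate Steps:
(15126 + F(104))*(-6153 + 34126) = (15126 - 25)*(-6153 + 34126) = 15101*27973 = 422420273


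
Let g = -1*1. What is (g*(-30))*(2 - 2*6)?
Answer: -300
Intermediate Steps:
g = -1
(g*(-30))*(2 - 2*6) = (-1*(-30))*(2 - 2*6) = 30*(2 - 12) = 30*(-10) = -300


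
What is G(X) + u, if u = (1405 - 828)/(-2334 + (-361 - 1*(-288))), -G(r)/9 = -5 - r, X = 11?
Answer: 346031/2407 ≈ 143.76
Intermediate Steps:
G(r) = 45 + 9*r (G(r) = -9*(-5 - r) = 45 + 9*r)
u = -577/2407 (u = 577/(-2334 + (-361 + 288)) = 577/(-2334 - 73) = 577/(-2407) = 577*(-1/2407) = -577/2407 ≈ -0.23972)
G(X) + u = (45 + 9*11) - 577/2407 = (45 + 99) - 577/2407 = 144 - 577/2407 = 346031/2407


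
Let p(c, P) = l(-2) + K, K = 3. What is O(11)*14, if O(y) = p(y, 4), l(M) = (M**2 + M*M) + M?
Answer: 126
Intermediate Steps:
l(M) = M + 2*M**2 (l(M) = (M**2 + M**2) + M = 2*M**2 + M = M + 2*M**2)
p(c, P) = 9 (p(c, P) = -2*(1 + 2*(-2)) + 3 = -2*(1 - 4) + 3 = -2*(-3) + 3 = 6 + 3 = 9)
O(y) = 9
O(11)*14 = 9*14 = 126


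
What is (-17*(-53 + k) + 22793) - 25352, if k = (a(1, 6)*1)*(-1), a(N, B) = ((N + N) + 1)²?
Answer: -1505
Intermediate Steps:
a(N, B) = (1 + 2*N)² (a(N, B) = (2*N + 1)² = (1 + 2*N)²)
k = -9 (k = ((1 + 2*1)²*1)*(-1) = ((1 + 2)²*1)*(-1) = (3²*1)*(-1) = (9*1)*(-1) = 9*(-1) = -9)
(-17*(-53 + k) + 22793) - 25352 = (-17*(-53 - 9) + 22793) - 25352 = (-17*(-62) + 22793) - 25352 = (1054 + 22793) - 25352 = 23847 - 25352 = -1505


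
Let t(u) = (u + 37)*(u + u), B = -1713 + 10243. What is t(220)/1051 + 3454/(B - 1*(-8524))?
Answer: 966048237/8961877 ≈ 107.80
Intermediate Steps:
B = 8530
t(u) = 2*u*(37 + u) (t(u) = (37 + u)*(2*u) = 2*u*(37 + u))
t(220)/1051 + 3454/(B - 1*(-8524)) = (2*220*(37 + 220))/1051 + 3454/(8530 - 1*(-8524)) = (2*220*257)*(1/1051) + 3454/(8530 + 8524) = 113080*(1/1051) + 3454/17054 = 113080/1051 + 3454*(1/17054) = 113080/1051 + 1727/8527 = 966048237/8961877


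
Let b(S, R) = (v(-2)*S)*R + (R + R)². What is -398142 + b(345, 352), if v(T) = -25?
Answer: -2938526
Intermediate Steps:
b(S, R) = 4*R² - 25*R*S (b(S, R) = (-25*S)*R + (R + R)² = -25*R*S + (2*R)² = -25*R*S + 4*R² = 4*R² - 25*R*S)
-398142 + b(345, 352) = -398142 + 352*(-25*345 + 4*352) = -398142 + 352*(-8625 + 1408) = -398142 + 352*(-7217) = -398142 - 2540384 = -2938526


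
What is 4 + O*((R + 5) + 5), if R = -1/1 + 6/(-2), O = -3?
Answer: -14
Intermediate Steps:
R = -4 (R = -1*1 + 6*(-½) = -1 - 3 = -4)
4 + O*((R + 5) + 5) = 4 - 3*((-4 + 5) + 5) = 4 - 3*(1 + 5) = 4 - 3*6 = 4 - 18 = -14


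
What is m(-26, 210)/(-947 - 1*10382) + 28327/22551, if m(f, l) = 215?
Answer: 316068118/255480279 ≈ 1.2372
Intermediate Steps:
m(-26, 210)/(-947 - 1*10382) + 28327/22551 = 215/(-947 - 1*10382) + 28327/22551 = 215/(-947 - 10382) + 28327*(1/22551) = 215/(-11329) + 28327/22551 = 215*(-1/11329) + 28327/22551 = -215/11329 + 28327/22551 = 316068118/255480279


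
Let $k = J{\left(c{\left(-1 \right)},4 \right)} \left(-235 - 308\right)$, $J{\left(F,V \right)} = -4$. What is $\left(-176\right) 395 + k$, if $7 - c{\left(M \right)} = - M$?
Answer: $-67348$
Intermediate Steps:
$c{\left(M \right)} = 7 + M$ ($c{\left(M \right)} = 7 - - M = 7 + M$)
$k = 2172$ ($k = - 4 \left(-235 - 308\right) = \left(-4\right) \left(-543\right) = 2172$)
$\left(-176\right) 395 + k = \left(-176\right) 395 + 2172 = -69520 + 2172 = -67348$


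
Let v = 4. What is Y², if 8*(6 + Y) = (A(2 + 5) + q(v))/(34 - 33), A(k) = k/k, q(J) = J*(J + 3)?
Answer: 361/64 ≈ 5.6406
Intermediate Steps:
q(J) = J*(3 + J)
A(k) = 1
Y = -19/8 (Y = -6 + ((1 + 4*(3 + 4))/(34 - 33))/8 = -6 + ((1 + 4*7)/1)/8 = -6 + ((1 + 28)*1)/8 = -6 + (29*1)/8 = -6 + (⅛)*29 = -6 + 29/8 = -19/8 ≈ -2.3750)
Y² = (-19/8)² = 361/64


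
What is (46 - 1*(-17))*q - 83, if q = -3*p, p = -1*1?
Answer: 106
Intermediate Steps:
p = -1
q = 3 (q = -3*(-1) = 3)
(46 - 1*(-17))*q - 83 = (46 - 1*(-17))*3 - 83 = (46 + 17)*3 - 83 = 63*3 - 83 = 189 - 83 = 106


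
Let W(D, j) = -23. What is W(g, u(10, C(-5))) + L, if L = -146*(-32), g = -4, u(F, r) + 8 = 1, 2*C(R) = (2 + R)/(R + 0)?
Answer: 4649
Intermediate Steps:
C(R) = (2 + R)/(2*R) (C(R) = ((2 + R)/(R + 0))/2 = ((2 + R)/R)/2 = (2 + R)/(2*R))
u(F, r) = -7 (u(F, r) = -8 + 1 = -7)
L = 4672
W(g, u(10, C(-5))) + L = -23 + 4672 = 4649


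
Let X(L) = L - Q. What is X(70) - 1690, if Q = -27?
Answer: -1593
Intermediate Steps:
X(L) = 27 + L (X(L) = L - 1*(-27) = L + 27 = 27 + L)
X(70) - 1690 = (27 + 70) - 1690 = 97 - 1690 = -1593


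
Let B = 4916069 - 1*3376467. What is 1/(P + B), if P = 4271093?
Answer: 1/5810695 ≈ 1.7210e-7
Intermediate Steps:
B = 1539602 (B = 4916069 - 3376467 = 1539602)
1/(P + B) = 1/(4271093 + 1539602) = 1/5810695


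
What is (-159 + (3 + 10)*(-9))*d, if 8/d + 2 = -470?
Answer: 276/59 ≈ 4.6780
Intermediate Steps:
d = -1/59 (d = 8/(-2 - 470) = 8/(-472) = 8*(-1/472) = -1/59 ≈ -0.016949)
(-159 + (3 + 10)*(-9))*d = (-159 + (3 + 10)*(-9))*(-1/59) = (-159 + 13*(-9))*(-1/59) = (-159 - 117)*(-1/59) = -276*(-1/59) = 276/59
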